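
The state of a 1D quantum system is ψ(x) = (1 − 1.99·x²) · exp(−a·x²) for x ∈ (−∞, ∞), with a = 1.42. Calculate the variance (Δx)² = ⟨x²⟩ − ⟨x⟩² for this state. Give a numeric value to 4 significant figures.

0.1949

Compute ⟨x⟩ and ⟨x²⟩ separately, then (Δx)² = ⟨x²⟩ − ⟨x⟩².
Expand each integrand as polynomial × e^(−2ax²) and use ∫x^(2j)·e^(−2ax²) dx = (2j−1)!!/(4a)^j · √(π/(2a)), odd powers → 0; here √(π/(2a)) = 1.0518.
Normalization: ∫|ψ|² dx = 0.70209.
⟨x⟩ = 0.0000 and ⟨x²⟩ = 0.19493.
(Δx)² = 0.19493 − (0.0000)² = 0.19493.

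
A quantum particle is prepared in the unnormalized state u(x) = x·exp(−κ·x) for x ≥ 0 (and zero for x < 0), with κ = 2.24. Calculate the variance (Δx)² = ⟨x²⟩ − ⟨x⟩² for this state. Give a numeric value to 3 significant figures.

Compute ⟨x⟩ and ⟨x²⟩ separately, then (Δx)² = ⟨x²⟩ − ⟨x⟩².
Every integrand reduces to terms xʲ·e^(−2κx) on [0, ∞); use ∫₀^∞ xʲ·e^(−2κx) dx = j!/(2κ)^(j+1).
Normalization: ∫|u|² dx = 0.022243.
⟨x⟩ = 0.66964 and ⟨x²⟩ = 0.59790.
(Δx)² = 0.59790 − (0.66964)² = 0.14947.

0.149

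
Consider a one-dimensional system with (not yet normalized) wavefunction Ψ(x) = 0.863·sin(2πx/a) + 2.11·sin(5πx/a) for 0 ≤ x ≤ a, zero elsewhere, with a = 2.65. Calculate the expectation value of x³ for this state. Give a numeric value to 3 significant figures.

⟨x³⟩ = ∫ x³·|Ψ|² dx / ∫|Ψ|² dx (integrals over the domain).
On 0 ≤ x ≤ a (j ≠ l): ∫sin²(jπx/a) dx = a/2, ∫sin(jπx/a)·sin(lπx/a) dx = 0; diagonal moments ∫x·sin²(jπx/a) dx = a²/4, ∫x²·sin²(jπx/a) dx = a³·(1/6 − 1/(4j²π²)); cross terms ∫x·sin(jπx/a)·sin(lπx/a) dx = 0 for j + l even and −4jla²/(π²(j² − l²)²) for j + l odd, ∫x²·sin(jπx/a)·sin(lπx/a) dx = (−1)^(j+l)·4jla³/(π²(j² − l²)²); higher powers the same way via product-to-sum and parts.
State is unnormalized: ∫|Ψ|² dx = 6.8859, and ∫Ψ*·x³·Ψ dx = 29.009, so ⟨x³⟩ = 29.009 / 6.8859.
⟨x³⟩ = 4.2129.

4.21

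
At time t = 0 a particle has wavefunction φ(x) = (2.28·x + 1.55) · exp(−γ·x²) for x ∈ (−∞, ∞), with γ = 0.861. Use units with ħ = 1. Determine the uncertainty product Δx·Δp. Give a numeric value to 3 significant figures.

0.604

Δx = √(⟨x²⟩−⟨x⟩²), Δp = √(⟨p²⟩−⟨p⟩²).
Expand each integrand as polynomial × e^(−2γx²) and use ∫x^(2j)·e^(−2γx²) dx = (2j−1)!!/(4γ)^j · √(π/(2γ)), odd powers → 0; here √(π/(2γ)) = 1.3507. Differentiate with the product rule, d/dx e^(−γx²) = −2γx·e^(−γx²).
Normalization: ∫|φ|² dx = 5.2838.
⟨x⟩ = 0.52462, ⟨x²⟩ = 0.51443 ⇒ Δx = 0.48909.
⟨p⟩ = 0.0000, ⟨p²⟩ = 1.5254 ⇒ Δp = 1.2351.
Δx·Δp = 0.60406.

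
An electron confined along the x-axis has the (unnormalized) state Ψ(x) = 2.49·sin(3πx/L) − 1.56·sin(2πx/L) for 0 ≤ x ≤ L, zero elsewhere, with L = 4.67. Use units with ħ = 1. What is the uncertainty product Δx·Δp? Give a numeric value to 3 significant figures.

1.84

Δx = √(⟨x²⟩−⟨x⟩²), Δp = √(⟨p²⟩−⟨p⟩²).
On 0 ≤ x ≤ L (j ≠ l): ∫sin²(jπx/L) dx = L/2, ∫sin(jπx/L)·sin(lπx/L) dx = 0; diagonal moments ∫x·sin²(jπx/L) dx = L²/4, ∫x²·sin²(jπx/L) dx = L³·(1/6 − 1/(4j²π²)); cross terms ∫x·sin(jπx/L)·sin(lπx/L) dx = 0 for j + l even and −4jlL²/(π²(j² − l²)²) for j + l odd, ∫x²·sin(jπx/L)·sin(lπx/L) dx = (−1)^(j+l)·4jlL³/(π²(j² − l²)²); higher powers the same way via product-to-sum and parts. d²/dx² sin(jπx/L) = −(jπ/L)²·sin(jπx/L); on 0 ≤ x ≤ L, ∫sin²(jπx/L) dx = L/2 and ∫sin(jπx/L)·sin(lπx/L) dx = 0 for j ≠ l, so only diagonal terms survive in ∫|Ψ|² and ∫Ψ·Ψ″; ∫Ψ·Ψ′ dx = [Ψ²/2] between the walls = 0.
Normalization: ∫|Ψ|² dx = 20.160.
⟨x⟩ = 3.1525, ⟨x²⟩ = 10.921 ⇒ Δx = 0.99153.
⟨p⟩ = 0.0000, ⟨p²⟩ = 3.4351 ⇒ Δp = 1.8534.
Δx·Δp = 1.8377.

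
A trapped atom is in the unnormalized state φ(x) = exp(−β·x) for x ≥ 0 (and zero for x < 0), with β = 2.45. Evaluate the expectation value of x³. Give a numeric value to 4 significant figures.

⟨x³⟩ = ∫ x³·|φ|² dx / ∫|φ|² dx (integrals over the domain).
Every integrand reduces to terms xʲ·e^(−2βx) on [0, ∞); use ∫₀^∞ xʲ·e^(−2βx) dx = j!/(2β)^(j+1).
State is unnormalized: ∫|φ|² dx = 0.20408, and ∫φ*·x³·φ dx = 0.010408, so ⟨x³⟩ = 0.010408 / 0.20408.
⟨x³⟩ = 0.050999.

0.05100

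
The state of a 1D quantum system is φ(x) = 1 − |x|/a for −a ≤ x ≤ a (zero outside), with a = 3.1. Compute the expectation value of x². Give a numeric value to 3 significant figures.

0.961

⟨x²⟩ = ∫ x²·|φ|² dx / ∫|φ|² dx (integrals over the domain).
φ is even, so ∫ over [−a, a] = 2∫₀ᵃ with φ = 1 − x/a there: ∫₀ᵃ (1 − x/a)² dx = a/3, ∫₀ᵃ x²(1 − x/a)² dx = a³/30, ∫₀ᵃ x⁴(1 − x/a)² dx = a⁵/105.
State is unnormalized: ∫|φ|² dx = 2.0667, and ∫φ*·x²·φ dx = 1.9861, so ⟨x²⟩ = 1.9861 / 2.0667.
⟨x²⟩ = 0.96100.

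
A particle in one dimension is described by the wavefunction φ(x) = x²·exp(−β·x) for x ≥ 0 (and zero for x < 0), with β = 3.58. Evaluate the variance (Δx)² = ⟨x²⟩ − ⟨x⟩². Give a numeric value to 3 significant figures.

Compute ⟨x⟩ and ⟨x²⟩ separately, then (Δx)² = ⟨x²⟩ − ⟨x⟩².
Every integrand reduces to terms xʲ·e^(−2βx) on [0, ∞); use ∫₀^∞ xʲ·e^(−2βx) dx = j!/(2β)^(j+1).
Normalization: ∫|φ|² dx = 0.0012754.
⟨x⟩ = 0.69832 and ⟨x²⟩ = 0.58519.
(Δx)² = 0.58519 − (0.69832)² = 0.097531.

0.0975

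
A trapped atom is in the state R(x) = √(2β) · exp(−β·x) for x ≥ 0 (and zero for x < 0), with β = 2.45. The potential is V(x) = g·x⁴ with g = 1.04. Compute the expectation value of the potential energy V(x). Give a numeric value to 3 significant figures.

⟨V⟩ = ∫ V(x)·|R|² dx.
Every integrand reduces to terms xʲ·e^(−2βx) on [0, ∞); use ∫₀^∞ xʲ·e^(−2βx) dx = j!/(2β)^(j+1).
⟨V⟩ = 0.043297.

0.0433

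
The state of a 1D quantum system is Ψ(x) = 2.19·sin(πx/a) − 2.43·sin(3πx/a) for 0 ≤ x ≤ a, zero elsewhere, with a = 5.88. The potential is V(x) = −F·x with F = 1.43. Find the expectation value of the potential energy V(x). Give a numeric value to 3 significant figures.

⟨V⟩ = ∫ V(x)·|Ψ|² dx / ∫|Ψ|² dx.
On 0 ≤ x ≤ a (j ≠ l): ∫sin²(jπx/a) dx = a/2, ∫sin(jπx/a)·sin(lπx/a) dx = 0; diagonal moments ∫x·sin²(jπx/a) dx = a²/4, ∫x²·sin²(jπx/a) dx = a³·(1/6 − 1/(4j²π²)); cross terms ∫x·sin(jπx/a)·sin(lπx/a) dx = 0 for j + l even and −4jla²/(π²(j² − l²)²) for j + l odd, ∫x²·sin(jπx/a)·sin(lπx/a) dx = (−1)^(j+l)·4jla³/(π²(j² − l²)²); higher powers the same way via product-to-sum and parts.
State is unnormalized: ∫|Ψ|² dx = 31.461, and ∫Ψ*·V(x)·Ψ dx = -132.27, so ⟨V⟩ = -132.27 / 31.461.
⟨V⟩ = -4.2042.

-4.20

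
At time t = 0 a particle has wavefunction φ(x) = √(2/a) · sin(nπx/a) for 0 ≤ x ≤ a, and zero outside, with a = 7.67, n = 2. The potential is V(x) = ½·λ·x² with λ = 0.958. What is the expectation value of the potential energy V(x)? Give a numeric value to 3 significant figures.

9.04

⟨V⟩ = ∫ V(x)·|φ|² dx.
With sin²θ = (1 − cos2θ)/2 on 0 ≤ x ≤ a: ∫sin²(nπx/a) dx = a/2, ∫x·sin²(nπx/a) dx = a²/4, ∫x²·sin²(nπx/a) dx = a³·(1/6 − 1/(4n²π²)); higher powers xᵏ the same way, integrating xᵏ·cos(2nπx/a) by parts.
⟨V⟩ = 9.0361.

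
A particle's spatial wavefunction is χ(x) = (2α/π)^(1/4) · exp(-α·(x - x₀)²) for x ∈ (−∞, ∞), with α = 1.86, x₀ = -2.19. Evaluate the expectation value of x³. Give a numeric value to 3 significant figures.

⟨x³⟩ = ∫ x³·|χ|² dx (integrals over the domain).
Gaussian moments (u = x − x₀): ∫u^(2j)·e^(−2αu²) du = (2j−1)!!/(4α)^j · √(π/(2α)), odd powers integrate to 0; here √(π/(2α)) = 0.91897.
⟨x³⟩ = -11.387.

-11.4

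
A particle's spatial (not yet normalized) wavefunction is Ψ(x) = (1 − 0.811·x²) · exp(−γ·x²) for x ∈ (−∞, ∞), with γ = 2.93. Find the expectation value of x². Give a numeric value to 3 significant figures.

0.0640

⟨x²⟩ = ∫ x²·|Ψ|² dx / ∫|Ψ|² dx (integrals over the domain).
Expand each integrand as polynomial × e^(−2γx²) and use ∫x^(2j)·e^(−2γx²) dx = (2j−1)!!/(4γ)^j · √(π/(2γ)), odd powers → 0; here √(π/(2γ)) = 0.73219.
State is unnormalized: ∫|Ψ|² dx = 0.64138, and ∫Ψ*·x²·Ψ dx = 0.041023, so ⟨x²⟩ = 0.041023 / 0.64138.
⟨x²⟩ = 0.063960.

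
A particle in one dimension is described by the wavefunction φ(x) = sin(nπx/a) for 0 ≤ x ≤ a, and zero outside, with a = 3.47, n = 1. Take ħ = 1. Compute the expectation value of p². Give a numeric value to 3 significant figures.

p² φ = −ħ² d²φ/dx²; ⟨p²⟩ = −ħ² ∫ φ*·φ'' dx / ∫|φ|² dx.
d/dx sin(nπx/a) = (nπ/a)·cos(nπx/a) and d²/dx² sin(nπx/a) = −(nπ/a)²·sin(nπx/a); on 0 ≤ x ≤ a, ∫sin²(nπx/a) dx = a/2 and ∫sin(nπx/a)·cos(nπx/a) dx = 0.
State is unnormalized: ∫|φ|² dx = 1.7350, and ∫φ*·(−ħ² φ'') dx = 1.4221, so ⟨p²⟩ = 1.4221 / 1.7350.
⟨p²⟩ = 0.81967.

0.820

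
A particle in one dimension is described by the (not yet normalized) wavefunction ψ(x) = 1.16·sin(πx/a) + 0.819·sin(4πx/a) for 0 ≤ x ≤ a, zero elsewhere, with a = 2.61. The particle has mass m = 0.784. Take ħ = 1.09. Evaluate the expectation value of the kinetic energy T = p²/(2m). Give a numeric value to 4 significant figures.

6.576

T = −(ħ²/2m) d²/dx², so ⟨T⟩ = −(ħ²/2m) ∫ ψ*·ψ'' dx / ∫|ψ|² dx; with m = 0.784.
d²/dx² sin(jπx/a) = −(jπ/a)²·sin(jπx/a); on 0 ≤ x ≤ a, ∫sin²(jπx/a) dx = a/2 and ∫sin(jπx/a)·sin(lπx/a) dx = 0 for j ≠ l, so only diagonal terms survive in ∫|ψ|² and ∫ψ·ψ″; ∫ψ·ψ′ dx = [ψ²/2] between the walls = 0.
State is unnormalized: ∫|ψ|² dx = 2.6314, and ∫ψ*·(−ħ²/2m · ψ'') dx = 17.303, so ⟨T⟩ = 17.303 / 2.6314.
⟨T⟩ = 6.5757.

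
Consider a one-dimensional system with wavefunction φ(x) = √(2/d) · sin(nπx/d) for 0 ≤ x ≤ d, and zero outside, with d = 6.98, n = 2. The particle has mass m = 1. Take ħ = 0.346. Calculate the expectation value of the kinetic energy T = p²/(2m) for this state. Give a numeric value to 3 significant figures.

T = −(ħ²/2m) d²/dx², so ⟨T⟩ = −(ħ²/2m) ∫ φ*·φ'' dx; with m = 1.
d/dx sin(nπx/d) = (nπ/d)·cos(nπx/d) and d²/dx² sin(nπx/d) = −(nπ/d)²·sin(nπx/d); on 0 ≤ x ≤ d, ∫sin²(nπx/d) dx = d/2 and ∫sin(nπx/d)·cos(nπx/d) dx = 0.
⟨T⟩ = 0.048503.

0.0485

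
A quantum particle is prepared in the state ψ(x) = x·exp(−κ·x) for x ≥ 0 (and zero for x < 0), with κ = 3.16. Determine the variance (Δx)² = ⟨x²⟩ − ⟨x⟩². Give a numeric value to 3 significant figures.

Compute ⟨x⟩ and ⟨x²⟩ separately, then (Δx)² = ⟨x²⟩ − ⟨x⟩².
Every integrand reduces to terms xʲ·e^(−2κx) on [0, ∞); use ∫₀^∞ xʲ·e^(−2κx) dx = j!/(2κ)^(j+1).
Normalization: ∫|ψ|² dx = 0.0079228.
⟨x⟩ = 0.47468 and ⟨x²⟩ = 0.30043.
(Δx)² = 0.30043 − (0.47468)² = 0.075108.

0.0751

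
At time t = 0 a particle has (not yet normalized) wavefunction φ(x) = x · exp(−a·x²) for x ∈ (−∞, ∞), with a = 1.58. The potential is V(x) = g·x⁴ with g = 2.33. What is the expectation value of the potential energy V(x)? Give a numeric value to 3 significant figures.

⟨V⟩ = ∫ V(x)·|φ|² dx / ∫|φ|² dx.
Expand each integrand as polynomial × e^(−2ax²) and use ∫x^(2j)·e^(−2ax²) dx = (2j−1)!!/(4a)^j · √(π/(2a)), odd powers → 0; here √(π/(2a)) = 0.99708.
State is unnormalized: ∫|φ|² dx = 0.15777, and ∫φ*·V(x)·φ dx = 0.13805, so ⟨V⟩ = 0.13805 / 0.15777.
⟨V⟩ = 0.87501.

0.875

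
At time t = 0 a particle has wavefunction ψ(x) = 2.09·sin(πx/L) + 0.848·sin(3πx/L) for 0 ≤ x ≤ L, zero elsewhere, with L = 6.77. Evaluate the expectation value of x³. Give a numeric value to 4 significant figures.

69.28

⟨x³⟩ = ∫ x³·|ψ|² dx / ∫|ψ|² dx (integrals over the domain).
On 0 ≤ x ≤ L (j ≠ l): ∫sin²(jπx/L) dx = L/2, ∫sin(jπx/L)·sin(lπx/L) dx = 0; diagonal moments ∫x·sin²(jπx/L) dx = L²/4, ∫x²·sin²(jπx/L) dx = L³·(1/6 − 1/(4j²π²)); cross terms ∫x·sin(jπx/L)·sin(lπx/L) dx = 0 for j + l even and −4jlL²/(π²(j² − l²)²) for j + l odd, ∫x²·sin(jπx/L)·sin(lπx/L) dx = (−1)^(j+l)·4jlL³/(π²(j² − l²)²); higher powers the same way via product-to-sum and parts.
State is unnormalized: ∫|ψ|² dx = 17.220, and ∫ψ*·x³·ψ dx = 1193.0, so ⟨x³⟩ = 1193.0 / 17.220.
⟨x³⟩ = 69.278.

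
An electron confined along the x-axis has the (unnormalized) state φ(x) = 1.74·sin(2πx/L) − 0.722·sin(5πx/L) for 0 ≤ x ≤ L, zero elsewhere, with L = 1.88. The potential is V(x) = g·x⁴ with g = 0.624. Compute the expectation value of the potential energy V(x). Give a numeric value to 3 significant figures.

⟨V⟩ = ∫ V(x)·|φ|² dx / ∫|φ|² dx.
On 0 ≤ x ≤ L (j ≠ l): ∫sin²(jπx/L) dx = L/2, ∫sin(jπx/L)·sin(lπx/L) dx = 0; diagonal moments ∫x·sin²(jπx/L) dx = L²/4, ∫x²·sin²(jπx/L) dx = L³·(1/6 − 1/(4j²π²)); cross terms ∫x·sin(jπx/L)·sin(lπx/L) dx = 0 for j + l even and −4jlL²/(π²(j² − l²)²) for j + l odd, ∫x²·sin(jπx/L)·sin(lπx/L) dx = (−1)^(j+l)·4jlL³/(π²(j² − l²)²); higher powers the same way via product-to-sum and parts.
State is unnormalized: ∫|φ|² dx = 3.3360, and ∫φ*·V(x)·φ dx = 5.2674, so ⟨V⟩ = 5.2674 / 3.3360.
⟨V⟩ = 1.5790.

1.58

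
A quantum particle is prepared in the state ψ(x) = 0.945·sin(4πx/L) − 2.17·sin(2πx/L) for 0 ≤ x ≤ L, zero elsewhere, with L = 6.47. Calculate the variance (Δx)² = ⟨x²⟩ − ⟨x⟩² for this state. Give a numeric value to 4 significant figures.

Compute ⟨x⟩ and ⟨x²⟩ separately, then (Δx)² = ⟨x²⟩ − ⟨x⟩².
On 0 ≤ x ≤ L (j ≠ l): ∫sin²(jπx/L) dx = L/2, ∫sin(jπx/L)·sin(lπx/L) dx = 0; diagonal moments ∫x·sin²(jπx/L) dx = L²/4, ∫x²·sin²(jπx/L) dx = L³·(1/6 − 1/(4j²π²)); cross terms ∫x·sin(jπx/L)·sin(lπx/L) dx = 0 for j + l even and −4jlL²/(π²(j² − l²)²) for j + l odd, ∫x²·sin(jπx/L)·sin(lπx/L) dx = (−1)^(j+l)·4jlL³/(π²(j² − l²)²); higher powers the same way via product-to-sum and parts.
Normalization: ∫|ψ|² dx = 18.122.
⟨x⟩ = 3.2350 and ⟨x²⟩ = 12.107.
(Δx)² = 12.107 − (3.2350)² = 1.6415.

1.642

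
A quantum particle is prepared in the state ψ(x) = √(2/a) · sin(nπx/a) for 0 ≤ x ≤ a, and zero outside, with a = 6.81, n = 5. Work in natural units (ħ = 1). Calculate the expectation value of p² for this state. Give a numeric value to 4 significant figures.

5.320

p² ψ = −ħ² d²ψ/dx²; ⟨p²⟩ = −ħ² ∫ ψ*·ψ'' dx.
d/dx sin(nπx/a) = (nπ/a)·cos(nπx/a) and d²/dx² sin(nπx/a) = −(nπ/a)²·sin(nπx/a); on 0 ≤ x ≤ a, ∫sin²(nπx/a) dx = a/2 and ∫sin(nπx/a)·cos(nπx/a) dx = 0.
⟨p²⟩ = 5.3204.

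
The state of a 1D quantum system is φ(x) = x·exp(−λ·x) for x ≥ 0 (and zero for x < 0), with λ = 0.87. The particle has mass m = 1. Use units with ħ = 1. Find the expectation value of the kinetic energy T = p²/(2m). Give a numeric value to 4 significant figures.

0.3785

T = −(ħ²/2m) d²/dx², so ⟨T⟩ = −(ħ²/2m) ∫ φ*·φ'' dx / ∫|φ|² dx; with m = 1.
Differentiate x·exp(−λ·x) with the product rule; every integrand then reduces to terms xʲ·e^(−2λx) on [0, ∞), with ∫₀^∞ xʲ·e^(−2λx) dx = j!/(2λ)^(j+1).
State is unnormalized: ∫|φ|² dx = 0.37965, and ∫φ*·(−ħ²/2m · φ'') dx = 0.14368, so ⟨T⟩ = 0.14368 / 0.37965.
⟨T⟩ = 0.37845.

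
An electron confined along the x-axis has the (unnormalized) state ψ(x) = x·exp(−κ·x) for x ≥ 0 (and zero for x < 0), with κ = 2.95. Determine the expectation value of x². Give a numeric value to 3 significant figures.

⟨x²⟩ = ∫ x²·|ψ|² dx / ∫|ψ|² dx (integrals over the domain).
Every integrand reduces to terms xʲ·e^(−2κx) on [0, ∞); use ∫₀^∞ xʲ·e^(−2κx) dx = j!/(2κ)^(j+1).
State is unnormalized: ∫|ψ|² dx = 0.0097381, and ∫ψ*·x²·ψ dx = 0.0033570, so ⟨x²⟩ = 0.0033570 / 0.0097381.
⟨x²⟩ = 0.34473.

0.345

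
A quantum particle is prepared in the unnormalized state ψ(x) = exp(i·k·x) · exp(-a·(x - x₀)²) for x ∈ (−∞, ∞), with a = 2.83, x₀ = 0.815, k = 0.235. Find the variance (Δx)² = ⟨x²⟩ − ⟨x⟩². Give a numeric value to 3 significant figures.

0.0883

Compute ⟨x⟩ and ⟨x²⟩ separately, then (Δx)² = ⟨x²⟩ − ⟨x⟩².
Gaussian moments (u = x − x₀): ∫u^(2j)·e^(−2au²) du = (2j−1)!!/(4a)^j · √(π/(2a)), odd powers integrate to 0; here √(π/(2a)) = 0.74502.
Normalization: ∫|ψ|² dx = 0.74502.
⟨x⟩ = 0.81500 and ⟨x²⟩ = 0.75256.
(Δx)² = 0.75256 − (0.81500)² = 0.088339.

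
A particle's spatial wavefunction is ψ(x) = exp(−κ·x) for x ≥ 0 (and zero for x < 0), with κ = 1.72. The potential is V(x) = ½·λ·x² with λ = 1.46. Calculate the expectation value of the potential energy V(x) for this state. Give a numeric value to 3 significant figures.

0.123

⟨V⟩ = ∫ V(x)·|ψ|² dx / ∫|ψ|² dx.
Every integrand reduces to terms xʲ·e^(−2κx) on [0, ∞); use ∫₀^∞ xʲ·e^(−2κx) dx = j!/(2κ)^(j+1).
State is unnormalized: ∫|ψ|² dx = 0.29070, and ∫ψ*·V(x)·ψ dx = 0.035866, so ⟨V⟩ = 0.035866 / 0.29070.
⟨V⟩ = 0.12338.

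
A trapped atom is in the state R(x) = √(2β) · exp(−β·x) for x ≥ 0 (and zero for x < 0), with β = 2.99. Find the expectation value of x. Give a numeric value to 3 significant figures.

0.167

⟨x⟩ = ∫ x·|R|² dx (integrals over the domain).
Every integrand reduces to terms xʲ·e^(−2βx) on [0, ∞); use ∫₀^∞ xʲ·e^(−2βx) dx = j!/(2β)^(j+1).
⟨x⟩ = 0.16722.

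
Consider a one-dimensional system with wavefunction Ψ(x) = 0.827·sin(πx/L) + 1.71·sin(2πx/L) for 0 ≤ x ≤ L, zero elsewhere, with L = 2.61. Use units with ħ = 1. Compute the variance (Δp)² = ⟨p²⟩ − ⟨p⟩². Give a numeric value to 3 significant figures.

Compute ⟨p⟩ and ⟨p²⟩ separately; (Δp)² = ⟨p²⟩ − ⟨p⟩².
d²/dx² sin(jπx/L) = −(jπ/L)²·sin(jπx/L); on 0 ≤ x ≤ L, ∫sin²(jπx/L) dx = L/2 and ∫sin(jπx/L)·sin(lπx/L) dx = 0 for j ≠ l, so only diagonal terms survive in ∫|Ψ|² and ∫Ψ·Ψ″; ∫Ψ·Ψ′ dx = [Ψ²/2] between the walls = 0.
Normalization: ∫|Ψ|² dx = 4.7085.
⟨p⟩ = 0.0000 and ⟨p²⟩ = 4.9714.
(Δp)² = 4.9714 − (0.0000)² = 4.9714.

4.97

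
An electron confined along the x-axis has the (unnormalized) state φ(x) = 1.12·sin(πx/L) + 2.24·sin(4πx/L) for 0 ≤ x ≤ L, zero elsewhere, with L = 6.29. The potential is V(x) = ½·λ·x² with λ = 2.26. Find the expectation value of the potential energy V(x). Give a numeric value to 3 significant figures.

⟨V⟩ = ∫ V(x)·|φ|² dx / ∫|φ|² dx.
On 0 ≤ x ≤ L (j ≠ l): ∫sin²(jπx/L) dx = L/2, ∫sin(jπx/L)·sin(lπx/L) dx = 0; diagonal moments ∫x·sin²(jπx/L) dx = L²/4, ∫x²·sin²(jπx/L) dx = L³·(1/6 − 1/(4j²π²)); cross terms ∫x·sin(jπx/L)·sin(lπx/L) dx = 0 for j + l even and −4jlL²/(π²(j² − l²)²) for j + l odd, ∫x²·sin(jπx/L)·sin(lπx/L) dx = (−1)^(j+l)·4jlL³/(π²(j² − l²)²); higher powers the same way via product-to-sum and parts.
State is unnormalized: ∫|φ|² dx = 19.725, and ∫φ*·V(x)·φ dx = 272.62, so ⟨V⟩ = 272.62 / 19.725.
⟨V⟩ = 13.821.

13.8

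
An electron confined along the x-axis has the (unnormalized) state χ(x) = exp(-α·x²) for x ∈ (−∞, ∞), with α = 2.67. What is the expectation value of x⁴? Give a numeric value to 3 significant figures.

⟨x⁴⟩ = ∫ x⁴·|χ|² dx / ∫|χ|² dx (integrals over the domain).
Gaussian moments: ∫x^(2j)·e^(−2αx²) dx = (2j−1)!!/(4α)^j · √(π/(2α)), odd powers integrate to 0; here √(π/(2α)) = 0.76702.
State is unnormalized: ∫|χ|² dx = 0.76702, and ∫χ*·x⁴·χ dx = 0.020174, so ⟨x⁴⟩ = 0.020174 / 0.76702.
⟨x⁴⟩ = 0.026301.

0.0263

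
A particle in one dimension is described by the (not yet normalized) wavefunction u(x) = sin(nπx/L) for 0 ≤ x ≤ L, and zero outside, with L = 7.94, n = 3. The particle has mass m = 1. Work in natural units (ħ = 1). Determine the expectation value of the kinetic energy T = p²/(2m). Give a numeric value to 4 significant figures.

T = −(ħ²/2m) d²/dx², so ⟨T⟩ = −(ħ²/2m) ∫ u*·u'' dx / ∫|u|² dx; with m = 1.
d/dx sin(nπx/L) = (nπ/L)·cos(nπx/L) and d²/dx² sin(nπx/L) = −(nπ/L)²·sin(nπx/L); on 0 ≤ x ≤ L, ∫sin²(nπx/L) dx = L/2 and ∫sin(nπx/L)·cos(nπx/L) dx = 0.
State is unnormalized: ∫|u|² dx = 3.9700, and ∫u*·(−ħ²/2m · u'') dx = 2.7968, so ⟨T⟩ = 2.7968 / 3.9700.
⟨T⟩ = 0.70448.

0.7045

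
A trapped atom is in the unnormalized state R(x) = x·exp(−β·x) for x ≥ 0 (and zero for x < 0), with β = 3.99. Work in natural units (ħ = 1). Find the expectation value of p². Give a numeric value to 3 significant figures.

15.9

p² R = −ħ² d²R/dx²; ⟨p²⟩ = −ħ² ∫ R*·R'' dx / ∫|R|² dx.
Differentiate x·exp(−β·x) with the product rule; every integrand then reduces to terms xʲ·e^(−2βx) on [0, ∞), with ∫₀^∞ xʲ·e^(−2βx) dx = j!/(2β)^(j+1).
State is unnormalized: ∫|R|² dx = 0.0039357, and ∫R*·(−ħ² R'') dx = 0.062657, so ⟨p²⟩ = 0.062657 / 0.0039357.
⟨p²⟩ = 15.920.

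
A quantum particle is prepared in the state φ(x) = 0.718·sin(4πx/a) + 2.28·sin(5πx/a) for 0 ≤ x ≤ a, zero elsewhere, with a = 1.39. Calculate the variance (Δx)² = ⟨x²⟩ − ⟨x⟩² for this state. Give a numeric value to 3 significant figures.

0.131

Compute ⟨x⟩ and ⟨x²⟩ separately, then (Δx)² = ⟨x²⟩ − ⟨x⟩².
On 0 ≤ x ≤ a (j ≠ l): ∫sin²(jπx/a) dx = a/2, ∫sin(jπx/a)·sin(lπx/a) dx = 0; diagonal moments ∫x·sin²(jπx/a) dx = a²/4, ∫x²·sin²(jπx/a) dx = a³·(1/6 − 1/(4j²π²)); cross terms ∫x·sin(jπx/a)·sin(lπx/a) dx = 0 for j + l even and −4jla²/(π²(j² − l²)²) for j + l odd, ∫x²·sin(jπx/a)·sin(lπx/a) dx = (−1)^(j+l)·4jla³/(π²(j² − l²)²); higher powers the same way via product-to-sum and parts.
Normalization: ∫|φ|² dx = 3.9712.
⟨x⟩ = 0.53559 and ⟨x²⟩ = 0.41834.
(Δx)² = 0.41834 − (0.53559)² = 0.13148.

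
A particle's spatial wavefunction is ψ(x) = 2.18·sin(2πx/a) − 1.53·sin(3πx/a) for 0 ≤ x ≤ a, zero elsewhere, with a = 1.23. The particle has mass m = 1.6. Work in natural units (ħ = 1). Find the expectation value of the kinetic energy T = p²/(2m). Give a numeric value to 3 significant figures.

T = −(ħ²/2m) d²/dx², so ⟨T⟩ = −(ħ²/2m) ∫ ψ*·ψ'' dx / ∫|ψ|² dx; with m = 1.6.
d²/dx² sin(jπx/a) = −(jπ/a)²·sin(jπx/a); on 0 ≤ x ≤ a, ∫sin²(jπx/a) dx = a/2 and ∫sin(jπx/a)·sin(lπx/a) dx = 0 for j ≠ l, so only diagonal terms survive in ∫|ψ|² and ∫ψ·ψ″; ∫ψ·ψ′ dx = [ψ²/2] between the walls = 0.
State is unnormalized: ∫|ψ|² dx = 4.3624, and ∫ψ*·(−ħ²/2m · ψ'') dx = 50.248, so ⟨T⟩ = 50.248 / 4.3624.
⟨T⟩ = 11.518.

11.5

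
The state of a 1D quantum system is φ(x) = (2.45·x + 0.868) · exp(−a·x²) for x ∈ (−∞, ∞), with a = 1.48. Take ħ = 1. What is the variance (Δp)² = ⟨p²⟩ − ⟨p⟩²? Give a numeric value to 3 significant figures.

Compute ⟨p⟩ and ⟨p²⟩ separately; (Δp)² = ⟨p²⟩ − ⟨p⟩².
Expand each integrand as polynomial × e^(−2ax²) and use ∫x^(2j)·e^(−2ax²) dx = (2j−1)!!/(4a)^j · √(π/(2a)), odd powers → 0; here √(π/(2a)) = 1.0302. Differentiate with the product rule, d/dx e^(−ax²) = −2ax·e^(−ax²).
Normalization: ∫|φ|² dx = 1.8208.
⟨p⟩ = 0.0000 and ⟨p²⟩ = 3.1782.
(Δp)² = 3.1782 − (0.0000)² = 3.1782.

3.18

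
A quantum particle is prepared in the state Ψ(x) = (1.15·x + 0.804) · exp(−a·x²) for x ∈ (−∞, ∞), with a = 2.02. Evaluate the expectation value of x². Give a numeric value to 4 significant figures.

0.1738

⟨x²⟩ = ∫ x²·|Ψ|² dx / ∫|Ψ|² dx (integrals over the domain).
Expand each integrand as polynomial × e^(−2ax²) and use ∫x^(2j)·e^(−2ax²) dx = (2j−1)!!/(4a)^j · √(π/(2a)), odd powers → 0; here √(π/(2a)) = 0.88183.
State is unnormalized: ∫|Ψ|² dx = 0.71436, and ∫Ψ*·x²·Ψ dx = 0.12414, so ⟨x²⟩ = 0.12414 / 0.71436.
⟨x²⟩ = 0.17377.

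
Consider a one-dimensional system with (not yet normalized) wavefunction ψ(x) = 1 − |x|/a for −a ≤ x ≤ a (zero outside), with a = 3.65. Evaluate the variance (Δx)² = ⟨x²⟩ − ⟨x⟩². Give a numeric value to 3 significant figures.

Compute ⟨x⟩ and ⟨x²⟩ separately, then (Δx)² = ⟨x²⟩ − ⟨x⟩².
ψ is even, so ∫ over [−a, a] = 2∫₀ᵃ with ψ = 1 − x/a there: ∫₀ᵃ (1 − x/a)² dx = a/3, ∫₀ᵃ x²(1 − x/a)² dx = a³/30, ∫₀ᵃ x⁴(1 − x/a)² dx = a⁵/105.
Normalization: ∫|ψ|² dx = 2.4333.
⟨x⟩ = 0.0000 and ⟨x²⟩ = 1.3323.
(Δx)² = 1.3323 − (0.0000)² = 1.3323.

1.33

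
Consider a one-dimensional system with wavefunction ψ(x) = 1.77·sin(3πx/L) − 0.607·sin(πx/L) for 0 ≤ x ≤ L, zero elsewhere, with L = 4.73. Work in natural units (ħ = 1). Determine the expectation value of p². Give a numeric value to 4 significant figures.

3.599

p² ψ = −ħ² d²ψ/dx²; ⟨p²⟩ = −ħ² ∫ ψ*·ψ'' dx / ∫|ψ|² dx.
d²/dx² sin(jπx/L) = −(jπ/L)²·sin(jπx/L); on 0 ≤ x ≤ L, ∫sin²(jπx/L) dx = L/2 and ∫sin(jπx/L)·sin(lπx/L) dx = 0 for j ≠ l, so only diagonal terms survive in ∫|ψ|² and ∫ψ·ψ″; ∫ψ·ψ′ dx = [ψ²/2] between the walls = 0.
State is unnormalized: ∫|ψ|² dx = 8.2807, and ∫ψ*·(−ħ² ψ'') dx = 29.801, so ⟨p²⟩ = 29.801 / 8.2807.
⟨p²⟩ = 3.5989.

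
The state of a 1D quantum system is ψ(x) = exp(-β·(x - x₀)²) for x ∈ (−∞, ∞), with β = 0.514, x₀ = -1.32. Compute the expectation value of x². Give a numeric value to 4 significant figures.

⟨x²⟩ = ∫ x²·|ψ|² dx / ∫|ψ|² dx (integrals over the domain).
Gaussian moments (u = x − x₀): ∫u^(2j)·e^(−2βu²) du = (2j−1)!!/(4β)^j · √(π/(2β)), odd powers integrate to 0; here √(π/(2β)) = 1.7481.
State is unnormalized: ∫|ψ|² dx = 1.7481, and ∫ψ*·x²·ψ dx = 3.8962, so ⟨x²⟩ = 3.8962 / 1.7481.
⟨x²⟩ = 2.2288.

2.229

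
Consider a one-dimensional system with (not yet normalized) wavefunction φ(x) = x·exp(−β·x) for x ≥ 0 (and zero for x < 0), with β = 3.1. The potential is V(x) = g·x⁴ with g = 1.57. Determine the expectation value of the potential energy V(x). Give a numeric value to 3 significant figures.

0.383

⟨V⟩ = ∫ V(x)·|φ|² dx / ∫|φ|² dx.
Every integrand reduces to terms xʲ·e^(−2βx) on [0, ∞); use ∫₀^∞ xʲ·e^(−2βx) dx = j!/(2β)^(j+1).
State is unnormalized: ∫|φ|² dx = 0.0083918, and ∫φ*·V(x)·φ dx = 0.0032099, so ⟨V⟩ = 0.0032099 / 0.0083918.
⟨V⟩ = 0.38250.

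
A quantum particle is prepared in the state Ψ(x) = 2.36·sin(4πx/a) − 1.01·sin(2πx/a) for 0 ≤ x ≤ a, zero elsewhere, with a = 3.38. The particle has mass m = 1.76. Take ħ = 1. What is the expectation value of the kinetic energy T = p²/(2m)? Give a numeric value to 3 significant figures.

3.47

T = −(ħ²/2m) d²/dx², so ⟨T⟩ = −(ħ²/2m) ∫ Ψ*·Ψ'' dx / ∫|Ψ|² dx; with m = 1.76.
d²/dx² sin(jπx/a) = −(jπ/a)²·sin(jπx/a); on 0 ≤ x ≤ a, ∫sin²(jπx/a) dx = a/2 and ∫sin(jπx/a)·sin(lπx/a) dx = 0 for j ≠ l, so only diagonal terms survive in ∫|Ψ|² and ∫Ψ·Ψ″; ∫Ψ·Ψ′ dx = [Ψ²/2] between the walls = 0.
State is unnormalized: ∫|Ψ|² dx = 11.137, and ∫Ψ*·(−ħ²/2m · Ψ'') dx = 38.654, so ⟨T⟩ = 38.654 / 11.137.
⟨T⟩ = 3.4709.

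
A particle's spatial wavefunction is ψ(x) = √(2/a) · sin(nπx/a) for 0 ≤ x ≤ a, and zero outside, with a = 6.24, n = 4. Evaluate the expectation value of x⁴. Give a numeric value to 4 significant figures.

293.7

⟨x⁴⟩ = ∫ x⁴·|ψ|² dx (integrals over the domain).
With sin²θ = (1 − cos2θ)/2 on 0 ≤ x ≤ a: ∫sin²(nπx/a) dx = a/2, ∫x·sin²(nπx/a) dx = a²/4, ∫x²·sin²(nπx/a) dx = a³·(1/6 − 1/(4n²π²)); higher powers xᵏ the same way, integrating xᵏ·cos(2nπx/a) by parts.
⟨x⁴⟩ = 293.72.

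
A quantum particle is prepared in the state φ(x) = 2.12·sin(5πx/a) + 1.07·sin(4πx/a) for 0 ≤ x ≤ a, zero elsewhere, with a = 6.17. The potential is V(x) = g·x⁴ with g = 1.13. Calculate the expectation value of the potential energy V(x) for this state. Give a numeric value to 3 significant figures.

⟨V⟩ = ∫ V(x)·|φ|² dx / ∫|φ|² dx.
On 0 ≤ x ≤ a (j ≠ l): ∫sin²(jπx/a) dx = a/2, ∫sin(jπx/a)·sin(lπx/a) dx = 0; diagonal moments ∫x·sin²(jπx/a) dx = a²/4, ∫x²·sin²(jπx/a) dx = a³·(1/6 − 1/(4j²π²)); cross terms ∫x·sin(jπx/a)·sin(lπx/a) dx = 0 for j + l even and −4jla²/(π²(j² − l²)²) for j + l odd, ∫x²·sin(jπx/a)·sin(lπx/a) dx = (−1)^(j+l)·4jla³/(π²(j² − l²)²); higher powers the same way via product-to-sum and parts.
State is unnormalized: ∫|φ|² dx = 17.397, and ∫φ*·V(x)·φ dx = 2042.1, so ⟨V⟩ = 2042.1 / 17.397.
⟨V⟩ = 117.38.

117.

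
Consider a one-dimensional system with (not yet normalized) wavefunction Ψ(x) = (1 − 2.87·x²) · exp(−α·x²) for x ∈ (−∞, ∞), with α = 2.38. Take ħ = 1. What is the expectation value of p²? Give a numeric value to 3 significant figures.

7.96

p² Ψ = −ħ² d²Ψ/dx²; ⟨p²⟩ = −ħ² ∫ Ψ*·Ψ'' dx / ∫|Ψ|² dx.
Expand each integrand as polynomial × e^(−2αx²) and use ∫x^(2j)·e^(−2αx²) dx = (2j−1)!!/(4α)^j · √(π/(2α)), odd powers → 0; here √(π/(2α)) = 0.81240. Differentiate with the product rule, d/dx e^(−αx²) = −2αx·e^(−αx²).
State is unnormalized: ∫|Ψ|² dx = 0.54408, and ∫Ψ*·(−ħ² Ψ'') dx = 4.3294, so ⟨p²⟩ = 4.3294 / 0.54408.
⟨p²⟩ = 7.9574.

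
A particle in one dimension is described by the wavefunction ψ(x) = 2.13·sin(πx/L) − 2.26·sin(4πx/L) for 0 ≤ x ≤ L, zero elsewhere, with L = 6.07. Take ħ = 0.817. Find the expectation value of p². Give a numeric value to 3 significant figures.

p² ψ = −ħ² d²ψ/dx²; ⟨p²⟩ = −ħ² ∫ ψ*·ψ'' dx / ∫|ψ|² dx.
d²/dx² sin(jπx/L) = −(jπ/L)²·sin(jπx/L); on 0 ≤ x ≤ L, ∫sin²(jπx/L) dx = L/2 and ∫sin(jπx/L)·sin(lπx/L) dx = 0 for j ≠ l, so only diagonal terms survive in ∫|ψ|² and ∫ψ·ψ″; ∫ψ·ψ′ dx = [ψ²/2] between the walls = 0.
State is unnormalized: ∫|ψ|² dx = 29.271, and ∫ψ*·(−ħ² ψ'') dx = 46.809, so ⟨p²⟩ = 46.809 / 29.271.
⟨p²⟩ = 1.5991.

1.60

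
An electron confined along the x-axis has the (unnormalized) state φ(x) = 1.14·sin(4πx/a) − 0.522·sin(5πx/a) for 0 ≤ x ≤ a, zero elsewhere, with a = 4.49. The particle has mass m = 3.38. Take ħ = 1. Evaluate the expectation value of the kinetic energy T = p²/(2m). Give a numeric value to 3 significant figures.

1.27

T = −(ħ²/2m) d²/dx², so ⟨T⟩ = −(ħ²/2m) ∫ φ*·φ'' dx / ∫|φ|² dx; with m = 3.38.
d²/dx² sin(jπx/a) = −(jπ/a)²·sin(jπx/a); on 0 ≤ x ≤ a, ∫sin²(jπx/a) dx = a/2 and ∫sin(jπx/a)·sin(lπx/a) dx = 0 for j ≠ l, so only diagonal terms survive in ∫|φ|² and ∫φ·φ″; ∫φ·φ′ dx = [φ²/2] between the walls = 0.
State is unnormalized: ∫|φ|² dx = 3.5293, and ∫φ*·(−ħ²/2m · φ'') dx = 4.4882, so ⟨T⟩ = 4.4882 / 3.5293.
⟨T⟩ = 1.2717.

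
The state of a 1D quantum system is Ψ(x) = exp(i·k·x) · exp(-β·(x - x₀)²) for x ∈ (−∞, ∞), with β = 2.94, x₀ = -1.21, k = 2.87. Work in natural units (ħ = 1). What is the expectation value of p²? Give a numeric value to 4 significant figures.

p² Ψ = −ħ² d²Ψ/dx²; ⟨p²⟩ = −ħ² ∫ Ψ*·Ψ'' dx / ∫|Ψ|² dx.
Gaussian moments (u = x − x₀): ∫u^(2j)·e^(−2βu²) du = (2j−1)!!/(4β)^j · √(π/(2β)), odd powers integrate to 0; here √(π/(2β)) = 0.73095. Derivatives: Ψ′ = (ik − 2βu)·Ψ, Ψ″ = ((ik − 2βu)² − 2β)·Ψ; the odd-in-u pieces drop out.
State is unnormalized: ∫|Ψ|² dx = 0.73095, and ∫Ψ*·(−ħ² Ψ'') dx = 8.1697, so ⟨p²⟩ = 8.1697 / 0.73095.
⟨p²⟩ = 11.177.

11.18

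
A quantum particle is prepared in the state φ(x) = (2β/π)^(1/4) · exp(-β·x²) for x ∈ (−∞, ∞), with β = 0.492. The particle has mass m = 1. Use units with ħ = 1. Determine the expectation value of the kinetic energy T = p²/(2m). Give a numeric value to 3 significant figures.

T = −(ħ²/2m) d²/dx², so ⟨T⟩ = −(ħ²/2m) ∫ φ*·φ'' dx; with m = 1.
Gaussian moments: ∫x^(2j)·e^(−2βx²) dx = (2j−1)!!/(4β)^j · √(π/(2β)), odd powers integrate to 0; here √(π/(2β)) = 1.7868. Derivatives: d/dx e^(−βx²) = −2βx·e^(−βx²), d²/dx² e^(−βx²) = (4β²x² − 2β)·e^(−βx²).
⟨T⟩ = 0.24600.

0.246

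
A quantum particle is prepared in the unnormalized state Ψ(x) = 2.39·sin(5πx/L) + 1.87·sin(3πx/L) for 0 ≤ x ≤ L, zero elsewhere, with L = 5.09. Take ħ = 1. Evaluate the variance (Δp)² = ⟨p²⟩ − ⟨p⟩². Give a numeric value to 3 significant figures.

Compute ⟨p⟩ and ⟨p²⟩ separately; (Δp)² = ⟨p²⟩ − ⟨p⟩².
d²/dx² sin(jπx/L) = −(jπ/L)²·sin(jπx/L); on 0 ≤ x ≤ L, ∫sin²(jπx/L) dx = L/2 and ∫sin(jπx/L)·sin(lπx/L) dx = 0 for j ≠ l, so only diagonal terms survive in ∫|Ψ|² and ∫Ψ·Ψ″; ∫Ψ·Ψ′ dx = [Ψ²/2] between the walls = 0.
Normalization: ∫|Ψ|² dx = 23.437.
⟨p⟩ = 0.0000 and ⟨p²⟩ = 7.2092.
(Δp)² = 7.2092 − (0.0000)² = 7.2092.

7.21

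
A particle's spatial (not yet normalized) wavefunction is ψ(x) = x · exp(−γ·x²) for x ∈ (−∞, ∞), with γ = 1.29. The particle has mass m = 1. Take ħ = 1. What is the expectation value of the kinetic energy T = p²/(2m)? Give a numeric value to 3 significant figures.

T = −(ħ²/2m) d²/dx², so ⟨T⟩ = −(ħ²/2m) ∫ ψ*·ψ'' dx / ∫|ψ|² dx; with m = 1.
Expand each integrand as polynomial × e^(−2γx²) and use ∫x^(2j)·e^(−2γx²) dx = (2j−1)!!/(4γ)^j · √(π/(2γ)), odd powers → 0; here √(π/(2γ)) = 1.1035. Differentiate with the product rule, d/dx e^(−γx²) = −2γx·e^(−γx²).
State is unnormalized: ∫|ψ|² dx = 0.21385, and ∫ψ*·(−ħ²/2m · ψ'') dx = 0.41381, so ⟨T⟩ = 0.41381 / 0.21385.
⟨T⟩ = 1.9350.

1.94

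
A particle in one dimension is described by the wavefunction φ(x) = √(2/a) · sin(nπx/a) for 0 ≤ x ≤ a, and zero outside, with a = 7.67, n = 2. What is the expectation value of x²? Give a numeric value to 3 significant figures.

⟨x²⟩ = ∫ x²·|φ|² dx (integrals over the domain).
With sin²θ = (1 − cos2θ)/2 on 0 ≤ x ≤ a: ∫sin²(nπx/a) dx = a/2, ∫x·sin²(nπx/a) dx = a²/4, ∫x²·sin²(nπx/a) dx = a³·(1/6 − 1/(4n²π²)); higher powers xᵏ the same way, integrating xᵏ·cos(2nπx/a) by parts.
⟨x²⟩ = 18.865.

18.9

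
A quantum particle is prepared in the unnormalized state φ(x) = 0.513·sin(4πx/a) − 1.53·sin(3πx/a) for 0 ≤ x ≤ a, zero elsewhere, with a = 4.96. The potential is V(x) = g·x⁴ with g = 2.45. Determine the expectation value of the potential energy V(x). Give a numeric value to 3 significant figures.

416.

⟨V⟩ = ∫ V(x)·|φ|² dx / ∫|φ|² dx.
On 0 ≤ x ≤ a (j ≠ l): ∫sin²(jπx/a) dx = a/2, ∫sin(jπx/a)·sin(lπx/a) dx = 0; diagonal moments ∫x·sin²(jπx/a) dx = a²/4, ∫x²·sin²(jπx/a) dx = a³·(1/6 − 1/(4j²π²)); cross terms ∫x·sin(jπx/a)·sin(lπx/a) dx = 0 for j + l even and −4jla²/(π²(j² − l²)²) for j + l odd, ∫x²·sin(jπx/a)·sin(lπx/a) dx = (−1)^(j+l)·4jla³/(π²(j² − l²)²); higher powers the same way via product-to-sum and parts.
State is unnormalized: ∫|φ|² dx = 6.4581, and ∫φ*·V(x)·φ dx = 2684.1, so ⟨V⟩ = 2684.1 / 6.4581.
⟨V⟩ = 415.61.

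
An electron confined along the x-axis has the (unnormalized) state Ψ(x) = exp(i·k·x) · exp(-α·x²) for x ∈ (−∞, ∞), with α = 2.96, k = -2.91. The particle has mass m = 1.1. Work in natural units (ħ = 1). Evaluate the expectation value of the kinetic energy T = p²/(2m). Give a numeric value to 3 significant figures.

T = −(ħ²/2m) d²/dx², so ⟨T⟩ = −(ħ²/2m) ∫ Ψ*·Ψ'' dx / ∫|Ψ|² dx; with m = 1.1.
Gaussian moments: ∫x^(2j)·e^(−2αx²) dx = (2j−1)!!/(4α)^j · √(π/(2α)), odd powers integrate to 0; here √(π/(2α)) = 0.72847. Derivatives: Ψ′ = (ik − 2αx)·Ψ, Ψ″ = ((ik − 2αx)² − 2α)·Ψ; the odd-in-x pieces drop out.
State is unnormalized: ∫|Ψ|² dx = 0.72847, and ∫Ψ*·(−ħ²/2m · Ψ'') dx = 3.7841, so ⟨T⟩ = 3.7841 / 0.72847.
⟨T⟩ = 5.1946.

5.19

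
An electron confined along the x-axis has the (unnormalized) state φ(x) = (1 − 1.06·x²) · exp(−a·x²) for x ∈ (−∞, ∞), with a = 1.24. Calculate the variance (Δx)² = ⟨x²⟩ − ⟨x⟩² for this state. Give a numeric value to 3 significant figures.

0.114

Compute ⟨x⟩ and ⟨x²⟩ separately, then (Δx)² = ⟨x²⟩ − ⟨x⟩².
Expand each integrand as polynomial × e^(−2ax²) and use ∫x^(2j)·e^(−2ax²) dx = (2j−1)!!/(4a)^j · √(π/(2a)), odd powers → 0; here √(π/(2a)) = 1.1255.
Normalization: ∫|φ|² dx = 0.79866.
⟨x⟩ = 0.0000 and ⟨x²⟩ = 0.11445.
(Δx)² = 0.11445 − (0.0000)² = 0.11445.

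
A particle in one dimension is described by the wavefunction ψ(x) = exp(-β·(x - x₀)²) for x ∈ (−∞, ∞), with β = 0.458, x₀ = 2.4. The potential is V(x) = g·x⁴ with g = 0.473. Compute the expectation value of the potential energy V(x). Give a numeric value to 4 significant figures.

⟨V⟩ = ∫ V(x)·|ψ|² dx / ∫|ψ|² dx.
Gaussian moments (u = x − x₀): ∫u^(2j)·e^(−2βu²) du = (2j−1)!!/(4β)^j · √(π/(2β)), odd powers integrate to 0; here √(π/(2β)) = 1.8519.
State is unnormalized: ∫|ψ|² dx = 1.8519, and ∫ψ*·V(x)·ψ dx = 46.370, so ⟨V⟩ = 46.370 / 1.8519.
⟨V⟩ = 25.039.

25.04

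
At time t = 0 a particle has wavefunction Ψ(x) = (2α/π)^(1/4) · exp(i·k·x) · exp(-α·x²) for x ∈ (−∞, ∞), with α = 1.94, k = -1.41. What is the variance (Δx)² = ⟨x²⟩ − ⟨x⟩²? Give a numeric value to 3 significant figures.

0.129

Compute ⟨x⟩ and ⟨x²⟩ separately, then (Δx)² = ⟨x²⟩ − ⟨x⟩².
Gaussian moments: ∫x^(2j)·e^(−2αx²) dx = (2j−1)!!/(4α)^j · √(π/(2α)), odd powers integrate to 0; here √(π/(2α)) = 0.89983.
⟨x⟩ = 0.0000 and ⟨x²⟩ = 0.12887.
(Δx)² = 0.12887 − (0.0000)² = 0.12887.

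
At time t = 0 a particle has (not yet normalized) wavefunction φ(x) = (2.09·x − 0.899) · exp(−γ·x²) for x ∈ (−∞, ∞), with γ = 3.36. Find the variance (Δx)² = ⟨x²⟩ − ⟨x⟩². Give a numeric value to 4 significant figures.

Compute ⟨x⟩ and ⟨x²⟩ separately, then (Δx)² = ⟨x²⟩ − ⟨x⟩².
Expand each integrand as polynomial × e^(−2γx²) and use ∫x^(2j)·e^(−2γx²) dx = (2j−1)!!/(4γ)^j · √(π/(2γ)), odd powers → 0; here √(π/(2γ)) = 0.68374.
Normalization: ∫|φ|² dx = 0.77482.
⟨x⟩ = -0.24673 and ⟨x²⟩ = 0.11708.
(Δx)² = 0.11708 − (-0.24673)² = 0.056207.

0.05621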